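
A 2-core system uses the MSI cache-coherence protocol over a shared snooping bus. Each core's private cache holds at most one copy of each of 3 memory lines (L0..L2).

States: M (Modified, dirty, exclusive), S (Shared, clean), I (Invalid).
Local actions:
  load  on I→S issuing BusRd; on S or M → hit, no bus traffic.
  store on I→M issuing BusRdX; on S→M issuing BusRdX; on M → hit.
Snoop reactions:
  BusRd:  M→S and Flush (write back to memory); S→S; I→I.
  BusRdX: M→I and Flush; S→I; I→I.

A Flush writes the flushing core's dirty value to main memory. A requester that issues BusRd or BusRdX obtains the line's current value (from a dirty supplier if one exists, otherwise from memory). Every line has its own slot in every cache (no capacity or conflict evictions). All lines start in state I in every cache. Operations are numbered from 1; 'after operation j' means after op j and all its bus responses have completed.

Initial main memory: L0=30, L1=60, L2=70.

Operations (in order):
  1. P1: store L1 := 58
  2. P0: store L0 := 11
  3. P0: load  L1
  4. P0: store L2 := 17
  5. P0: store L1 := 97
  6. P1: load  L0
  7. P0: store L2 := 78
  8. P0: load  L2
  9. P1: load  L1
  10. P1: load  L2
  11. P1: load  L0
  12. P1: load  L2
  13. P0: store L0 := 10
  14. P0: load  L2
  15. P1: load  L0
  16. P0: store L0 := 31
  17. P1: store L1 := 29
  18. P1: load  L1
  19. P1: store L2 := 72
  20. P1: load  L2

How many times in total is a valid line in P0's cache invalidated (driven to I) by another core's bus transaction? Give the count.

invalidations = 2

[1] P1: store L1 := 58 | P0:I, P1:M(58) | bus: BusRdX
[2] P0: store L0 := 11 | P0:M(11), P1:I | bus: BusRdX
[3] P0: load  L1 | P0:S(58), P1:S(58) | bus: BusRd,Flush
[4] P0: store L2 := 17 | P0:M(17), P1:I | bus: BusRdX
[5] P0: store L1 := 97 | P0:M(97), P1:I | bus: BusRdX
[6] P1: load  L0 | P0:S(11), P1:S(11) | bus: BusRd,Flush
[7] P0: store L2 := 78 | P0:M(78), P1:I | bus: none
[8] P0: load  L2 | P0:M(78), P1:I | bus: none
[9] P1: load  L1 | P0:S(97), P1:S(97) | bus: BusRd,Flush
[10] P1: load  L2 | P0:S(78), P1:S(78) | bus: BusRd,Flush
[11] P1: load  L0 | P0:S(11), P1:S(11) | bus: none
[12] P1: load  L2 | P0:S(78), P1:S(78) | bus: none
[13] P0: store L0 := 10 | P0:M(10), P1:I | bus: BusRdX
[14] P0: load  L2 | P0:S(78), P1:S(78) | bus: none
[15] P1: load  L0 | P0:S(10), P1:S(10) | bus: BusRd,Flush
[16] P0: store L0 := 31 | P0:M(31), P1:I | bus: BusRdX
[17] P1: store L1 := 29 | P0:I, P1:M(29) | bus: BusRdX
[18] P1: load  L1 | P0:I, P1:M(29) | bus: none
[19] P1: store L2 := 72 | P0:I, P1:M(72) | bus: BusRdX
[20] P1: load  L2 | P0:I, P1:M(72) | bus: none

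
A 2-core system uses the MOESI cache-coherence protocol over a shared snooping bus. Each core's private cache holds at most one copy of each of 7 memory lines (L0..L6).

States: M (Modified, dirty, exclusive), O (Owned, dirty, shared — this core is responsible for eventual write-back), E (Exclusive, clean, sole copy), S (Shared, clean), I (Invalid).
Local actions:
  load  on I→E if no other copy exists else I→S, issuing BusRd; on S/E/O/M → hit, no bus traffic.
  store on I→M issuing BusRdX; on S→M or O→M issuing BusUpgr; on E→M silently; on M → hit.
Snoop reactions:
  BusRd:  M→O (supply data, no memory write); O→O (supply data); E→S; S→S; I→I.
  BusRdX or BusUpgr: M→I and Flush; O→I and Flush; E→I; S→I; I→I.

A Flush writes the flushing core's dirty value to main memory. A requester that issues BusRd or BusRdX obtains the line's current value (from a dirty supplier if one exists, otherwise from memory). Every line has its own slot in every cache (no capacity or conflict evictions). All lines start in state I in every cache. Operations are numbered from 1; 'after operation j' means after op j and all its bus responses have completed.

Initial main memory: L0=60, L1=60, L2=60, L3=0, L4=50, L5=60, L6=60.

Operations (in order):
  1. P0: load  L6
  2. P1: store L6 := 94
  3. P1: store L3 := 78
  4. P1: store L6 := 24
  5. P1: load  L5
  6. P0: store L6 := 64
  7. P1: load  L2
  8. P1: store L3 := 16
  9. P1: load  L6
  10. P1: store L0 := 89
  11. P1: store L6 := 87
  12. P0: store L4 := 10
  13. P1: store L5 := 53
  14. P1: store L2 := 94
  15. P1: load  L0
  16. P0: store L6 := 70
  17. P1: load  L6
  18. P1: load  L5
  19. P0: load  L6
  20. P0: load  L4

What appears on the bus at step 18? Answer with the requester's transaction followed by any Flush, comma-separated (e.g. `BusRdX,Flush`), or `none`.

  op1 P0: load  L6 → E/I on L6; bus BusRd; mem=60
  op2 P1: store L6 := 94 → I/M on L6; bus BusRdX; mem=60
  op3 P1: store L3 := 78 → I/M on L3; bus BusRdX; mem=0
  op4 P1: store L6 := 24 → I/M on L6; bus (none); mem=60
  op5 P1: load  L5 → I/E on L5; bus BusRd; mem=60
  op6 P0: store L6 := 64 → M/I on L6; bus BusRdX Flush; mem=24
  op7 P1: load  L2 → I/E on L2; bus BusRd; mem=60
  op8 P1: store L3 := 16 → I/M on L3; bus (none); mem=0
  op9 P1: load  L6 → O/S on L6; bus BusRd; mem=24
  op10 P1: store L0 := 89 → I/M on L0; bus BusRdX; mem=60
  op11 P1: store L6 := 87 → I/M on L6; bus BusUpgr Flush; mem=64
  op12 P0: store L4 := 10 → M/I on L4; bus BusRdX; mem=50
  op13 P1: store L5 := 53 → I/M on L5; bus (none); mem=60
  op14 P1: store L2 := 94 → I/M on L2; bus (none); mem=60
  op15 P1: load  L0 → I/M on L0; bus (none); mem=60
  op16 P0: store L6 := 70 → M/I on L6; bus BusRdX Flush; mem=87
  op17 P1: load  L6 → O/S on L6; bus BusRd; mem=87
  op18 P1: load  L5 → I/M on L5; bus (none); mem=60
  op19 P0: load  L6 → O/S on L6; bus (none); mem=87
  op20 P0: load  L4 → M/I on L4; bus (none); mem=50

bus = none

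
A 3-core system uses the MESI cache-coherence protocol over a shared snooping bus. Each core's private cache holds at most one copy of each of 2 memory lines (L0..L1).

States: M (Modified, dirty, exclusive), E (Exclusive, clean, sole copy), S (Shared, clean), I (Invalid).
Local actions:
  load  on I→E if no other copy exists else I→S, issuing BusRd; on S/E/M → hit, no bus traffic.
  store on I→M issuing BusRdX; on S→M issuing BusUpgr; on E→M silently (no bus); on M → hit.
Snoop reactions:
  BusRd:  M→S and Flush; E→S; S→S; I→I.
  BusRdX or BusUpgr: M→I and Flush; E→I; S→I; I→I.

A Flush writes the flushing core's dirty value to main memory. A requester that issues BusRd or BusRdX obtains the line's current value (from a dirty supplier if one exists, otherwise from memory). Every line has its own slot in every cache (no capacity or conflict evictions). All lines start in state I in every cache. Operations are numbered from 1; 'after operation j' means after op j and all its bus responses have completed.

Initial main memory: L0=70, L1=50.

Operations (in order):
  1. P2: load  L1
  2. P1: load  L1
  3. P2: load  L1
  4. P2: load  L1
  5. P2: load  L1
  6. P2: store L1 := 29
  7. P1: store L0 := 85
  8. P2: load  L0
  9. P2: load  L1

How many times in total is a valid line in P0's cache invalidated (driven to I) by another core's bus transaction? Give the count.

invalidations = 0

step 1: P2: load  L1  ⟶  IIE  (L1)  txn=BusRd  M[L1]=50
step 2: P1: load  L1  ⟶  ISS  (L1)  txn=BusRd  M[L1]=50
step 3: P2: load  L1  ⟶  ISS  (L1)  txn=∅  M[L1]=50
step 4: P2: load  L1  ⟶  ISS  (L1)  txn=∅  M[L1]=50
step 5: P2: load  L1  ⟶  ISS  (L1)  txn=∅  M[L1]=50
step 6: P2: store L1 := 29  ⟶  IIM  (L1)  txn=BusUpgr  M[L1]=50
step 7: P1: store L0 := 85  ⟶  IMI  (L0)  txn=BusRdX  M[L0]=70
step 8: P2: load  L0  ⟶  ISS  (L0)  txn=BusRd+Flush  M[L0]=85
step 9: P2: load  L1  ⟶  IIM  (L1)  txn=∅  M[L1]=50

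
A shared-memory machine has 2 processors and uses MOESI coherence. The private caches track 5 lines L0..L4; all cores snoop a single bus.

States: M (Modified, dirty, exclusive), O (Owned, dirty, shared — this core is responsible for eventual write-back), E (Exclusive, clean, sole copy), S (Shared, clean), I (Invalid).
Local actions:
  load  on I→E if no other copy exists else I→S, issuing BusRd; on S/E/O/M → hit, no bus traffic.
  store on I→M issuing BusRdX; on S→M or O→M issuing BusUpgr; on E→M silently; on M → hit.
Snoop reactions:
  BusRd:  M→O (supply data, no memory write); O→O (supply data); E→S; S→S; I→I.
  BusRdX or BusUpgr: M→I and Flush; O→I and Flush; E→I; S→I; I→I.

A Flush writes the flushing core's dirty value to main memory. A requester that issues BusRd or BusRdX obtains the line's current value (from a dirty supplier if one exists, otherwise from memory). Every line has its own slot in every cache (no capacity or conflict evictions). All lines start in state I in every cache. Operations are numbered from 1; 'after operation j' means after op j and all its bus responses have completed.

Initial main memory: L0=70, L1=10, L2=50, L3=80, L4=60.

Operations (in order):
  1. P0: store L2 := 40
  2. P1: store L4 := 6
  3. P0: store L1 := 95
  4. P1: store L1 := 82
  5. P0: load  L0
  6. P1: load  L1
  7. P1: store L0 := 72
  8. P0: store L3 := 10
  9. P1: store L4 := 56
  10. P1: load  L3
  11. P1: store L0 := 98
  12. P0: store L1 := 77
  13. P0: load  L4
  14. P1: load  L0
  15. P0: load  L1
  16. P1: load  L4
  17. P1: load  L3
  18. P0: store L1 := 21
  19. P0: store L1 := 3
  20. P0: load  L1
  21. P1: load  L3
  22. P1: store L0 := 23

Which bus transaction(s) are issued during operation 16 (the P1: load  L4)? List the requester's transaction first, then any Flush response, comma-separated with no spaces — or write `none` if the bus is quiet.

bus = none

  op1 P0: store L2 := 40 → M/I on L2; bus BusRdX; mem=50
  op2 P1: store L4 := 6 → I/M on L4; bus BusRdX; mem=60
  op3 P0: store L1 := 95 → M/I on L1; bus BusRdX; mem=10
  op4 P1: store L1 := 82 → I/M on L1; bus BusRdX Flush; mem=95
  op5 P0: load  L0 → E/I on L0; bus BusRd; mem=70
  op6 P1: load  L1 → I/M on L1; bus (none); mem=95
  op7 P1: store L0 := 72 → I/M on L0; bus BusRdX; mem=70
  op8 P0: store L3 := 10 → M/I on L3; bus BusRdX; mem=80
  op9 P1: store L4 := 56 → I/M on L4; bus (none); mem=60
  op10 P1: load  L3 → O/S on L3; bus BusRd; mem=80
  op11 P1: store L0 := 98 → I/M on L0; bus (none); mem=70
  op12 P0: store L1 := 77 → M/I on L1; bus BusRdX Flush; mem=82
  op13 P0: load  L4 → S/O on L4; bus BusRd; mem=60
  op14 P1: load  L0 → I/M on L0; bus (none); mem=70
  op15 P0: load  L1 → M/I on L1; bus (none); mem=82
  op16 P1: load  L4 → S/O on L4; bus (none); mem=60
  op17 P1: load  L3 → O/S on L3; bus (none); mem=80
  op18 P0: store L1 := 21 → M/I on L1; bus (none); mem=82
  op19 P0: store L1 := 3 → M/I on L1; bus (none); mem=82
  op20 P0: load  L1 → M/I on L1; bus (none); mem=82
  op21 P1: load  L3 → O/S on L3; bus (none); mem=80
  op22 P1: store L0 := 23 → I/M on L0; bus (none); mem=70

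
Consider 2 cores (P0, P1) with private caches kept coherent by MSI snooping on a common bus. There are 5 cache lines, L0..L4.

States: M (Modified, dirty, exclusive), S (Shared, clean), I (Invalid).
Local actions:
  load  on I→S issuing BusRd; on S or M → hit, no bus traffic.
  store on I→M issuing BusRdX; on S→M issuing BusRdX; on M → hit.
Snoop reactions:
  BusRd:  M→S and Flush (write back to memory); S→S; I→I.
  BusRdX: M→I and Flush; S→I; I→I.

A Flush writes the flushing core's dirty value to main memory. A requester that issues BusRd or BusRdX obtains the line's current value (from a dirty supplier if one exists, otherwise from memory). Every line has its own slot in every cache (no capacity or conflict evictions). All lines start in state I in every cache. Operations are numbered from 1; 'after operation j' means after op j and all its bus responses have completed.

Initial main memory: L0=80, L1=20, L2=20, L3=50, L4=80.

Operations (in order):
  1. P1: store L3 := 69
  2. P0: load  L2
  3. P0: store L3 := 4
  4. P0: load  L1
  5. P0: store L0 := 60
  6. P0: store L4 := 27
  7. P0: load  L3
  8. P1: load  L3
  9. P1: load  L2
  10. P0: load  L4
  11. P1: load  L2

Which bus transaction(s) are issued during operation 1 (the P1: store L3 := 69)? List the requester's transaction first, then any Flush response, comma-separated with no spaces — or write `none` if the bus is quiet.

[1] P1: store L3 := 69 | P0:I, P1:M(69) | bus: BusRdX
[2] P0: load  L2 | P0:S(20), P1:I | bus: BusRd
[3] P0: store L3 := 4 | P0:M(4), P1:I | bus: BusRdX,Flush
[4] P0: load  L1 | P0:S(20), P1:I | bus: BusRd
[5] P0: store L0 := 60 | P0:M(60), P1:I | bus: BusRdX
[6] P0: store L4 := 27 | P0:M(27), P1:I | bus: BusRdX
[7] P0: load  L3 | P0:M(4), P1:I | bus: none
[8] P1: load  L3 | P0:S(4), P1:S(4) | bus: BusRd,Flush
[9] P1: load  L2 | P0:S(20), P1:S(20) | bus: BusRd
[10] P0: load  L4 | P0:M(27), P1:I | bus: none
[11] P1: load  L2 | P0:S(20), P1:S(20) | bus: none

bus = BusRdX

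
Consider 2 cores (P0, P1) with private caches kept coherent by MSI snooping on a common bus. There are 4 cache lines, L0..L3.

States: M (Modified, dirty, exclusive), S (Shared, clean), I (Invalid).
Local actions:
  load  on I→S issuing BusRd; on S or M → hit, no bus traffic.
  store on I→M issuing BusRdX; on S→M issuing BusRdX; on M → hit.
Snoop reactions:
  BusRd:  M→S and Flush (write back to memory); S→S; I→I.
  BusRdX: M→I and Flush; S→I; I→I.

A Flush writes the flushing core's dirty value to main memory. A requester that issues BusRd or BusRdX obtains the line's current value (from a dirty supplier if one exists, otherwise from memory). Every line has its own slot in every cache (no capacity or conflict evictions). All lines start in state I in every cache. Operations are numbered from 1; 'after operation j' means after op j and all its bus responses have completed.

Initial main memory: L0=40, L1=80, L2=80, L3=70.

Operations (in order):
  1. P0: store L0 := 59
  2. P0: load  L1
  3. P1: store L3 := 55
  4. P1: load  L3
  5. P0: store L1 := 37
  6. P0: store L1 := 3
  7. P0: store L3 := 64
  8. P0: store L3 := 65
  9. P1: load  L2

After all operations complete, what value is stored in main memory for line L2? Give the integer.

memory[L2] = 80

  op1 P0: store L0 := 59 → M/I on L0; bus BusRdX; mem=40
  op2 P0: load  L1 → S/I on L1; bus BusRd; mem=80
  op3 P1: store L3 := 55 → I/M on L3; bus BusRdX; mem=70
  op4 P1: load  L3 → I/M on L3; bus (none); mem=70
  op5 P0: store L1 := 37 → M/I on L1; bus BusRdX; mem=80
  op6 P0: store L1 := 3 → M/I on L1; bus (none); mem=80
  op7 P0: store L3 := 64 → M/I on L3; bus BusRdX Flush; mem=55
  op8 P0: store L3 := 65 → M/I on L3; bus (none); mem=55
  op9 P1: load  L2 → I/S on L2; bus BusRd; mem=80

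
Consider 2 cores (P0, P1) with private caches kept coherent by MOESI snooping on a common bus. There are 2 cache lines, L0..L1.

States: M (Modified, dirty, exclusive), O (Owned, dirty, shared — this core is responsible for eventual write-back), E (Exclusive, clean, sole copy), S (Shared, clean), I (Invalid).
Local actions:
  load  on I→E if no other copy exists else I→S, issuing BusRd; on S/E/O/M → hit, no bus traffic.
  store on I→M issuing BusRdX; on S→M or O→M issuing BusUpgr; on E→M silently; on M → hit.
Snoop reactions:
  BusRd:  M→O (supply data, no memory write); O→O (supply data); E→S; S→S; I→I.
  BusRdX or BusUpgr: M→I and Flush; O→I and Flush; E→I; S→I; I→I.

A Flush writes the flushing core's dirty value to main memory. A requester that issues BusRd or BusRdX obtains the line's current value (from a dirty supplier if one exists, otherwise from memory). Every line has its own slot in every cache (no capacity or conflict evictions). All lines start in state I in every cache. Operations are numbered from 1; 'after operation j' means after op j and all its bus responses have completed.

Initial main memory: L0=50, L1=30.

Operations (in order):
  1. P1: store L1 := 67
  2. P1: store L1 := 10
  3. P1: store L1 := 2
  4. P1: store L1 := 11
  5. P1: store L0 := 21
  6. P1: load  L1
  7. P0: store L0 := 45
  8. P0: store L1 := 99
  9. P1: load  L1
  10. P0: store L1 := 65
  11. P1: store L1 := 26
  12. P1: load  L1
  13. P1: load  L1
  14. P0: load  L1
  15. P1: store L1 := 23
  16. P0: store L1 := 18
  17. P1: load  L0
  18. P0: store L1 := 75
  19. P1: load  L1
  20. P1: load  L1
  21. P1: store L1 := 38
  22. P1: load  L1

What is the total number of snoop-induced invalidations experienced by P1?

step 1: P1: store L1 := 67  ⟶  IM  (L1)  txn=BusRdX  M[L1]=30
step 2: P1: store L1 := 10  ⟶  IM  (L1)  txn=∅  M[L1]=30
step 3: P1: store L1 := 2  ⟶  IM  (L1)  txn=∅  M[L1]=30
step 4: P1: store L1 := 11  ⟶  IM  (L1)  txn=∅  M[L1]=30
step 5: P1: store L0 := 21  ⟶  IM  (L0)  txn=BusRdX  M[L0]=50
step 6: P1: load  L1  ⟶  IM  (L1)  txn=∅  M[L1]=30
step 7: P0: store L0 := 45  ⟶  MI  (L0)  txn=BusRdX+Flush  M[L0]=21
step 8: P0: store L1 := 99  ⟶  MI  (L1)  txn=BusRdX+Flush  M[L1]=11
step 9: P1: load  L1  ⟶  OS  (L1)  txn=BusRd  M[L1]=11
step 10: P0: store L1 := 65  ⟶  MI  (L1)  txn=BusUpgr  M[L1]=11
step 11: P1: store L1 := 26  ⟶  IM  (L1)  txn=BusRdX+Flush  M[L1]=65
step 12: P1: load  L1  ⟶  IM  (L1)  txn=∅  M[L1]=65
step 13: P1: load  L1  ⟶  IM  (L1)  txn=∅  M[L1]=65
step 14: P0: load  L1  ⟶  SO  (L1)  txn=BusRd  M[L1]=65
step 15: P1: store L1 := 23  ⟶  IM  (L1)  txn=BusUpgr  M[L1]=65
step 16: P0: store L1 := 18  ⟶  MI  (L1)  txn=BusRdX+Flush  M[L1]=23
step 17: P1: load  L0  ⟶  OS  (L0)  txn=BusRd  M[L0]=21
step 18: P0: store L1 := 75  ⟶  MI  (L1)  txn=∅  M[L1]=23
step 19: P1: load  L1  ⟶  OS  (L1)  txn=BusRd  M[L1]=23
step 20: P1: load  L1  ⟶  OS  (L1)  txn=∅  M[L1]=23
step 21: P1: store L1 := 38  ⟶  IM  (L1)  txn=BusUpgr+Flush  M[L1]=75
step 22: P1: load  L1  ⟶  IM  (L1)  txn=∅  M[L1]=75

invalidations = 4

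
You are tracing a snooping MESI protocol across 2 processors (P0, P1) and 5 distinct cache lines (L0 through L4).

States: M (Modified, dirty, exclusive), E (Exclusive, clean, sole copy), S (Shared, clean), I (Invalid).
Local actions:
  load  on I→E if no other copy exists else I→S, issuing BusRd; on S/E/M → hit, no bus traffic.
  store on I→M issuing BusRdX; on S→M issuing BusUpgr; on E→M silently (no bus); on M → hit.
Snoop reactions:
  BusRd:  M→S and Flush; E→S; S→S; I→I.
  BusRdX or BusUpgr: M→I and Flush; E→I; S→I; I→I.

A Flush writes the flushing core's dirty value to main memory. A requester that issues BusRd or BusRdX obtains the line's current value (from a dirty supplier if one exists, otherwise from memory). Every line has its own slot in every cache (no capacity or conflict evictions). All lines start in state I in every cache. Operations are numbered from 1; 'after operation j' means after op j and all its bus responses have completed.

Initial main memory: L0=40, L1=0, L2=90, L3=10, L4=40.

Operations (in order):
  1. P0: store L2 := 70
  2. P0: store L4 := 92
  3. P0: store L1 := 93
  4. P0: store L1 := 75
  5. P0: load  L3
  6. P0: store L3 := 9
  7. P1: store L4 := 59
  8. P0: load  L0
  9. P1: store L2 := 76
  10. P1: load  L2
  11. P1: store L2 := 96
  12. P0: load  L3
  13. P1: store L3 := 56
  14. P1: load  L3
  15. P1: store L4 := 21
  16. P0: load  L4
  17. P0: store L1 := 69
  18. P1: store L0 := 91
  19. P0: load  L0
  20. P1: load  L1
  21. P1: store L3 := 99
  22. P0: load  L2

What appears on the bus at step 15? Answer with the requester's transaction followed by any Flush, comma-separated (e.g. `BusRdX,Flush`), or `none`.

bus = none

step 1: P0: store L2 := 70  ⟶  MI  (L2)  txn=BusRdX  M[L2]=90
step 2: P0: store L4 := 92  ⟶  MI  (L4)  txn=BusRdX  M[L4]=40
step 3: P0: store L1 := 93  ⟶  MI  (L1)  txn=BusRdX  M[L1]=0
step 4: P0: store L1 := 75  ⟶  MI  (L1)  txn=∅  M[L1]=0
step 5: P0: load  L3  ⟶  EI  (L3)  txn=BusRd  M[L3]=10
step 6: P0: store L3 := 9  ⟶  MI  (L3)  txn=∅  M[L3]=10
step 7: P1: store L4 := 59  ⟶  IM  (L4)  txn=BusRdX+Flush  M[L4]=92
step 8: P0: load  L0  ⟶  EI  (L0)  txn=BusRd  M[L0]=40
step 9: P1: store L2 := 76  ⟶  IM  (L2)  txn=BusRdX+Flush  M[L2]=70
step 10: P1: load  L2  ⟶  IM  (L2)  txn=∅  M[L2]=70
step 11: P1: store L2 := 96  ⟶  IM  (L2)  txn=∅  M[L2]=70
step 12: P0: load  L3  ⟶  MI  (L3)  txn=∅  M[L3]=10
step 13: P1: store L3 := 56  ⟶  IM  (L3)  txn=BusRdX+Flush  M[L3]=9
step 14: P1: load  L3  ⟶  IM  (L3)  txn=∅  M[L3]=9
step 15: P1: store L4 := 21  ⟶  IM  (L4)  txn=∅  M[L4]=92
step 16: P0: load  L4  ⟶  SS  (L4)  txn=BusRd+Flush  M[L4]=21
step 17: P0: store L1 := 69  ⟶  MI  (L1)  txn=∅  M[L1]=0
step 18: P1: store L0 := 91  ⟶  IM  (L0)  txn=BusRdX  M[L0]=40
step 19: P0: load  L0  ⟶  SS  (L0)  txn=BusRd+Flush  M[L0]=91
step 20: P1: load  L1  ⟶  SS  (L1)  txn=BusRd+Flush  M[L1]=69
step 21: P1: store L3 := 99  ⟶  IM  (L3)  txn=∅  M[L3]=9
step 22: P0: load  L2  ⟶  SS  (L2)  txn=BusRd+Flush  M[L2]=96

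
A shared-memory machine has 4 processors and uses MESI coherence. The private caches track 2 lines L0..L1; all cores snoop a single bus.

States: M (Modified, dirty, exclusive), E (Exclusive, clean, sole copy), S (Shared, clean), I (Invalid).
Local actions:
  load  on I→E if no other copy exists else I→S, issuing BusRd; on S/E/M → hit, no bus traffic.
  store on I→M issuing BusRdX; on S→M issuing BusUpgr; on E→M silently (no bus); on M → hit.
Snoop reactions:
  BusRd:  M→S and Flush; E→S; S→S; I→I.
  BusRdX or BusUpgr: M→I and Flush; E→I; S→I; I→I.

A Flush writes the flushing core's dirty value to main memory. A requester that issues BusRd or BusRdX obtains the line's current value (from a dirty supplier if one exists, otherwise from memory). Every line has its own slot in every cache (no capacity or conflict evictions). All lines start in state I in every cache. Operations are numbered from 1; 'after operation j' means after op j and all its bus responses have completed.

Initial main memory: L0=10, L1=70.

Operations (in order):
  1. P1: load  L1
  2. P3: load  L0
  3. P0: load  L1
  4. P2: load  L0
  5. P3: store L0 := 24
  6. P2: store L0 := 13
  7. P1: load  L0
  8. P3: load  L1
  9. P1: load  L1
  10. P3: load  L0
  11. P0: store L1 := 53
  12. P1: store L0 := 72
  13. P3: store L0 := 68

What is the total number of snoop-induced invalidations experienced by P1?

invalidations = 2

1. P1: load  L1  bus=[BusRd]  L1: P0=I P1=E P2=I P3=I  mem[L1]=70
2. P3: load  L0  bus=[BusRd]  L0: P0=I P1=I P2=I P3=E  mem[L0]=10
3. P0: load  L1  bus=[BusRd]  L1: P0=S P1=S P2=I P3=I  mem[L1]=70
4. P2: load  L0  bus=[BusRd]  L0: P0=I P1=I P2=S P3=S  mem[L0]=10
5. P3: store L0 := 24  bus=[BusUpgr]  L0: P0=I P1=I P2=I P3=M  mem[L0]=10
6. P2: store L0 := 13  bus=[BusRdX,Flush]  L0: P0=I P1=I P2=M P3=I  mem[L0]=24
7. P1: load  L0  bus=[BusRd,Flush]  L0: P0=I P1=S P2=S P3=I  mem[L0]=13
8. P3: load  L1  bus=[BusRd]  L1: P0=S P1=S P2=I P3=S  mem[L1]=70
9. P1: load  L1  bus=[-]  L1: P0=S P1=S P2=I P3=S  mem[L1]=70
10. P3: load  L0  bus=[BusRd]  L0: P0=I P1=S P2=S P3=S  mem[L0]=13
11. P0: store L1 := 53  bus=[BusUpgr]  L1: P0=M P1=I P2=I P3=I  mem[L1]=70
12. P1: store L0 := 72  bus=[BusUpgr]  L0: P0=I P1=M P2=I P3=I  mem[L0]=13
13. P3: store L0 := 68  bus=[BusRdX,Flush]  L0: P0=I P1=I P2=I P3=M  mem[L0]=72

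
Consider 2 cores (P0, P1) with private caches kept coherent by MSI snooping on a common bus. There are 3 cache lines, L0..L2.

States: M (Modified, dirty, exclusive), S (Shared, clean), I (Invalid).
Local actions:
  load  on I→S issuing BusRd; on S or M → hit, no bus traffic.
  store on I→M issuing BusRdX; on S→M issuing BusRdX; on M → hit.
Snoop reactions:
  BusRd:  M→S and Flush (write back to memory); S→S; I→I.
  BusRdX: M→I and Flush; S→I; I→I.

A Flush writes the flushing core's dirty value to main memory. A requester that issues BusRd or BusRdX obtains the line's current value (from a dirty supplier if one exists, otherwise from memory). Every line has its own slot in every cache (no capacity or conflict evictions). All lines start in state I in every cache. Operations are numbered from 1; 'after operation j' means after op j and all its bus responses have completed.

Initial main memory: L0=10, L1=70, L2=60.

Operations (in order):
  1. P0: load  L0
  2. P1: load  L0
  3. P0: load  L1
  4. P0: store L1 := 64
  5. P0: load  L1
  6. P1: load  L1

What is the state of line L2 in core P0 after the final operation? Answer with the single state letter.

step 1: P0: load  L0  ⟶  SI  (L0)  txn=BusRd  M[L0]=10
step 2: P1: load  L0  ⟶  SS  (L0)  txn=BusRd  M[L0]=10
step 3: P0: load  L1  ⟶  SI  (L1)  txn=BusRd  M[L1]=70
step 4: P0: store L1 := 64  ⟶  MI  (L1)  txn=BusRdX  M[L1]=70
step 5: P0: load  L1  ⟶  MI  (L1)  txn=∅  M[L1]=70
step 6: P1: load  L1  ⟶  SS  (L1)  txn=BusRd+Flush  M[L1]=64

state = I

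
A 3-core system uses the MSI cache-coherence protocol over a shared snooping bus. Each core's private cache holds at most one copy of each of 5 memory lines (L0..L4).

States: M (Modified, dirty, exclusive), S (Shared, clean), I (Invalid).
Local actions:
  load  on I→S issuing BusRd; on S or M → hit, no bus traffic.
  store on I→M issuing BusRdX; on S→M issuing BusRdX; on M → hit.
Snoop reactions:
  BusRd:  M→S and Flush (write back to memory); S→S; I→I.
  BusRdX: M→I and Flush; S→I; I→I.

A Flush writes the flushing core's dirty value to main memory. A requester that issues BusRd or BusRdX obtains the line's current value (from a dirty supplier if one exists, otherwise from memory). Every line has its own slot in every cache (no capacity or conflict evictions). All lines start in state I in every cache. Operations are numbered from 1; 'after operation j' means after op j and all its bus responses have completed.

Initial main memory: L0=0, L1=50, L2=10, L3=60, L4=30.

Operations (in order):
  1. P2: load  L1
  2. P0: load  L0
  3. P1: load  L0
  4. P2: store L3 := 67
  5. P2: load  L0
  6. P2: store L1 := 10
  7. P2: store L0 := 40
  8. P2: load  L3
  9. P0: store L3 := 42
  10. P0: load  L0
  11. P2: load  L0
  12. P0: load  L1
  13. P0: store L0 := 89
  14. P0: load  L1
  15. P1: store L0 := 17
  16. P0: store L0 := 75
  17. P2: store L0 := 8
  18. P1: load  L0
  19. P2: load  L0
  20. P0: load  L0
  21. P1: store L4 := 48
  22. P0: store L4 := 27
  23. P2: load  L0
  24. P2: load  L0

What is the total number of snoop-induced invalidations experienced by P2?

step 1: P2: load  L1  ⟶  IIS  (L1)  txn=BusRd  M[L1]=50
step 2: P0: load  L0  ⟶  SII  (L0)  txn=BusRd  M[L0]=0
step 3: P1: load  L0  ⟶  SSI  (L0)  txn=BusRd  M[L0]=0
step 4: P2: store L3 := 67  ⟶  IIM  (L3)  txn=BusRdX  M[L3]=60
step 5: P2: load  L0  ⟶  SSS  (L0)  txn=BusRd  M[L0]=0
step 6: P2: store L1 := 10  ⟶  IIM  (L1)  txn=BusRdX  M[L1]=50
step 7: P2: store L0 := 40  ⟶  IIM  (L0)  txn=BusRdX  M[L0]=0
step 8: P2: load  L3  ⟶  IIM  (L3)  txn=∅  M[L3]=60
step 9: P0: store L3 := 42  ⟶  MII  (L3)  txn=BusRdX+Flush  M[L3]=67
step 10: P0: load  L0  ⟶  SIS  (L0)  txn=BusRd+Flush  M[L0]=40
step 11: P2: load  L0  ⟶  SIS  (L0)  txn=∅  M[L0]=40
step 12: P0: load  L1  ⟶  SIS  (L1)  txn=BusRd+Flush  M[L1]=10
step 13: P0: store L0 := 89  ⟶  MII  (L0)  txn=BusRdX  M[L0]=40
step 14: P0: load  L1  ⟶  SIS  (L1)  txn=∅  M[L1]=10
step 15: P1: store L0 := 17  ⟶  IMI  (L0)  txn=BusRdX+Flush  M[L0]=89
step 16: P0: store L0 := 75  ⟶  MII  (L0)  txn=BusRdX+Flush  M[L0]=17
step 17: P2: store L0 := 8  ⟶  IIM  (L0)  txn=BusRdX+Flush  M[L0]=75
step 18: P1: load  L0  ⟶  ISS  (L0)  txn=BusRd+Flush  M[L0]=8
step 19: P2: load  L0  ⟶  ISS  (L0)  txn=∅  M[L0]=8
step 20: P0: load  L0  ⟶  SSS  (L0)  txn=BusRd  M[L0]=8
step 21: P1: store L4 := 48  ⟶  IMI  (L4)  txn=BusRdX  M[L4]=30
step 22: P0: store L4 := 27  ⟶  MII  (L4)  txn=BusRdX+Flush  M[L4]=48
step 23: P2: load  L0  ⟶  SSS  (L0)  txn=∅  M[L0]=8
step 24: P2: load  L0  ⟶  SSS  (L0)  txn=∅  M[L0]=8

invalidations = 2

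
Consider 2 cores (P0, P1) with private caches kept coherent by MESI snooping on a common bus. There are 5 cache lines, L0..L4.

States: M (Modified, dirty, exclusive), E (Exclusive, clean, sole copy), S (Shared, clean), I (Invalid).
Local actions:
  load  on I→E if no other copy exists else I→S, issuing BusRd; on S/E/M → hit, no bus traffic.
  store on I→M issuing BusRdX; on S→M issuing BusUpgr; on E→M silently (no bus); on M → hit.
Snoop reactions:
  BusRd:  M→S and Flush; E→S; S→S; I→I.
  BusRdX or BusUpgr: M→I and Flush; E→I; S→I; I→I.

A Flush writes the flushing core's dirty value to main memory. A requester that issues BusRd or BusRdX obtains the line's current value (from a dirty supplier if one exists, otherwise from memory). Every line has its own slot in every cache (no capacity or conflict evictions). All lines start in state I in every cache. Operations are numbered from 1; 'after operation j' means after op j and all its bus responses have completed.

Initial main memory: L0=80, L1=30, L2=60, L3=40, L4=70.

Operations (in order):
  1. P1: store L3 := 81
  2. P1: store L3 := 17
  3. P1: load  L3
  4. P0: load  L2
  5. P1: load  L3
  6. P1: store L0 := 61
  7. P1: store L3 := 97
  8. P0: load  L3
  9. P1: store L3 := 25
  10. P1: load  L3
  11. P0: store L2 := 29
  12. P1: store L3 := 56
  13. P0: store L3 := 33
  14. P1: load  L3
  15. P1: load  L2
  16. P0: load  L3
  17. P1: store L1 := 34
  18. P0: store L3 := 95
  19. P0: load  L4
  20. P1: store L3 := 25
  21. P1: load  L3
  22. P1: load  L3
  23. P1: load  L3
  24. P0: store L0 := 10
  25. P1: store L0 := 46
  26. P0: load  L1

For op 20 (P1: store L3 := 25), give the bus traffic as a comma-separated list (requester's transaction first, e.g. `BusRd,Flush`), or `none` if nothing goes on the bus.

step 1: P1: store L3 := 81  ⟶  IM  (L3)  txn=BusRdX  M[L3]=40
step 2: P1: store L3 := 17  ⟶  IM  (L3)  txn=∅  M[L3]=40
step 3: P1: load  L3  ⟶  IM  (L3)  txn=∅  M[L3]=40
step 4: P0: load  L2  ⟶  EI  (L2)  txn=BusRd  M[L2]=60
step 5: P1: load  L3  ⟶  IM  (L3)  txn=∅  M[L3]=40
step 6: P1: store L0 := 61  ⟶  IM  (L0)  txn=BusRdX  M[L0]=80
step 7: P1: store L3 := 97  ⟶  IM  (L3)  txn=∅  M[L3]=40
step 8: P0: load  L3  ⟶  SS  (L3)  txn=BusRd+Flush  M[L3]=97
step 9: P1: store L3 := 25  ⟶  IM  (L3)  txn=BusUpgr  M[L3]=97
step 10: P1: load  L3  ⟶  IM  (L3)  txn=∅  M[L3]=97
step 11: P0: store L2 := 29  ⟶  MI  (L2)  txn=∅  M[L2]=60
step 12: P1: store L3 := 56  ⟶  IM  (L3)  txn=∅  M[L3]=97
step 13: P0: store L3 := 33  ⟶  MI  (L3)  txn=BusRdX+Flush  M[L3]=56
step 14: P1: load  L3  ⟶  SS  (L3)  txn=BusRd+Flush  M[L3]=33
step 15: P1: load  L2  ⟶  SS  (L2)  txn=BusRd+Flush  M[L2]=29
step 16: P0: load  L3  ⟶  SS  (L3)  txn=∅  M[L3]=33
step 17: P1: store L1 := 34  ⟶  IM  (L1)  txn=BusRdX  M[L1]=30
step 18: P0: store L3 := 95  ⟶  MI  (L3)  txn=BusUpgr  M[L3]=33
step 19: P0: load  L4  ⟶  EI  (L4)  txn=BusRd  M[L4]=70
step 20: P1: store L3 := 25  ⟶  IM  (L3)  txn=BusRdX+Flush  M[L3]=95
step 21: P1: load  L3  ⟶  IM  (L3)  txn=∅  M[L3]=95
step 22: P1: load  L3  ⟶  IM  (L3)  txn=∅  M[L3]=95
step 23: P1: load  L3  ⟶  IM  (L3)  txn=∅  M[L3]=95
step 24: P0: store L0 := 10  ⟶  MI  (L0)  txn=BusRdX+Flush  M[L0]=61
step 25: P1: store L0 := 46  ⟶  IM  (L0)  txn=BusRdX+Flush  M[L0]=10
step 26: P0: load  L1  ⟶  SS  (L1)  txn=BusRd+Flush  M[L1]=34

bus = BusRdX,Flush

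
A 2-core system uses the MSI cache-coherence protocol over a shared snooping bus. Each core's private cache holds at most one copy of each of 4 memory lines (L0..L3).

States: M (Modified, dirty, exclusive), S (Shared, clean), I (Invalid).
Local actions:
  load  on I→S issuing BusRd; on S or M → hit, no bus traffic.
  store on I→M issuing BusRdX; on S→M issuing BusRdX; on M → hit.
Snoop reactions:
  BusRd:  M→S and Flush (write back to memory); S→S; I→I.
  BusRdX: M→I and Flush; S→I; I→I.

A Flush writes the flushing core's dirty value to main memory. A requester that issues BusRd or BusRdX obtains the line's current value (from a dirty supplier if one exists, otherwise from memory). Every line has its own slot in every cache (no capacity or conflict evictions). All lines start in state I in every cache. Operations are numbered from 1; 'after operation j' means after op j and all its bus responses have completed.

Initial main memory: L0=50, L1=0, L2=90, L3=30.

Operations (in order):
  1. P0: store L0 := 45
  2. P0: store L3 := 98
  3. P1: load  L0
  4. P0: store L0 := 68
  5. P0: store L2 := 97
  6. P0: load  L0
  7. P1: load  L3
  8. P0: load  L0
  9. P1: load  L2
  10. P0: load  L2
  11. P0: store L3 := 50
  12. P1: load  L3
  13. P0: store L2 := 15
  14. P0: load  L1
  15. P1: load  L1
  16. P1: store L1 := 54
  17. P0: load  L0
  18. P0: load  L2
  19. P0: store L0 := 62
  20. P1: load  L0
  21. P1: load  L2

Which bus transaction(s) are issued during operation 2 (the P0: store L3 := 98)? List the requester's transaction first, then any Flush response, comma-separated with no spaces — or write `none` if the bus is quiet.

[1] P0: store L0 := 45 | P0:M(45), P1:I | bus: BusRdX
[2] P0: store L3 := 98 | P0:M(98), P1:I | bus: BusRdX
[3] P1: load  L0 | P0:S(45), P1:S(45) | bus: BusRd,Flush
[4] P0: store L0 := 68 | P0:M(68), P1:I | bus: BusRdX
[5] P0: store L2 := 97 | P0:M(97), P1:I | bus: BusRdX
[6] P0: load  L0 | P0:M(68), P1:I | bus: none
[7] P1: load  L3 | P0:S(98), P1:S(98) | bus: BusRd,Flush
[8] P0: load  L0 | P0:M(68), P1:I | bus: none
[9] P1: load  L2 | P0:S(97), P1:S(97) | bus: BusRd,Flush
[10] P0: load  L2 | P0:S(97), P1:S(97) | bus: none
[11] P0: store L3 := 50 | P0:M(50), P1:I | bus: BusRdX
[12] P1: load  L3 | P0:S(50), P1:S(50) | bus: BusRd,Flush
[13] P0: store L2 := 15 | P0:M(15), P1:I | bus: BusRdX
[14] P0: load  L1 | P0:S(0), P1:I | bus: BusRd
[15] P1: load  L1 | P0:S(0), P1:S(0) | bus: BusRd
[16] P1: store L1 := 54 | P0:I, P1:M(54) | bus: BusRdX
[17] P0: load  L0 | P0:M(68), P1:I | bus: none
[18] P0: load  L2 | P0:M(15), P1:I | bus: none
[19] P0: store L0 := 62 | P0:M(62), P1:I | bus: none
[20] P1: load  L0 | P0:S(62), P1:S(62) | bus: BusRd,Flush
[21] P1: load  L2 | P0:S(15), P1:S(15) | bus: BusRd,Flush

bus = BusRdX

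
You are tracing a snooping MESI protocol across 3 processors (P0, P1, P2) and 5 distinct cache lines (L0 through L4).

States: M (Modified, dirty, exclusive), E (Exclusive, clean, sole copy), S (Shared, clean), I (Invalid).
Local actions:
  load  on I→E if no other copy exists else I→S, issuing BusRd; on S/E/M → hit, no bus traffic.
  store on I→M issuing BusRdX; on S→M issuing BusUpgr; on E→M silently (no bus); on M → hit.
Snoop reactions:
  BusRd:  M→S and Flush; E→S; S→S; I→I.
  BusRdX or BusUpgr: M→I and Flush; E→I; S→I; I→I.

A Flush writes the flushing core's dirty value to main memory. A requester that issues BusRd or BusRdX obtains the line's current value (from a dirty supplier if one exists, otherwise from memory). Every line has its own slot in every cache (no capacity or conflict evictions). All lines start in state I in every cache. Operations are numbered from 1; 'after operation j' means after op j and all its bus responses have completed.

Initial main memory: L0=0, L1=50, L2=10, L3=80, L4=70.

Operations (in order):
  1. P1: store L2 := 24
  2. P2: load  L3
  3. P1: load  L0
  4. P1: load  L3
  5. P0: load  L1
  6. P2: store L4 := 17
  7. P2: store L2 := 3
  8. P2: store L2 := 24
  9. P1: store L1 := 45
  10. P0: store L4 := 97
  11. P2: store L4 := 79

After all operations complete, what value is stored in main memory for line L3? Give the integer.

[1] P1: store L2 := 24 | P0:I, P1:M(24), P2:I | bus: BusRdX
[2] P2: load  L3 | P0:I, P1:I, P2:E(80) | bus: BusRd
[3] P1: load  L0 | P0:I, P1:E(0), P2:I | bus: BusRd
[4] P1: load  L3 | P0:I, P1:S(80), P2:S(80) | bus: BusRd
[5] P0: load  L1 | P0:E(50), P1:I, P2:I | bus: BusRd
[6] P2: store L4 := 17 | P0:I, P1:I, P2:M(17) | bus: BusRdX
[7] P2: store L2 := 3 | P0:I, P1:I, P2:M(3) | bus: BusRdX,Flush
[8] P2: store L2 := 24 | P0:I, P1:I, P2:M(24) | bus: none
[9] P1: store L1 := 45 | P0:I, P1:M(45), P2:I | bus: BusRdX
[10] P0: store L4 := 97 | P0:M(97), P1:I, P2:I | bus: BusRdX,Flush
[11] P2: store L4 := 79 | P0:I, P1:I, P2:M(79) | bus: BusRdX,Flush

memory[L3] = 80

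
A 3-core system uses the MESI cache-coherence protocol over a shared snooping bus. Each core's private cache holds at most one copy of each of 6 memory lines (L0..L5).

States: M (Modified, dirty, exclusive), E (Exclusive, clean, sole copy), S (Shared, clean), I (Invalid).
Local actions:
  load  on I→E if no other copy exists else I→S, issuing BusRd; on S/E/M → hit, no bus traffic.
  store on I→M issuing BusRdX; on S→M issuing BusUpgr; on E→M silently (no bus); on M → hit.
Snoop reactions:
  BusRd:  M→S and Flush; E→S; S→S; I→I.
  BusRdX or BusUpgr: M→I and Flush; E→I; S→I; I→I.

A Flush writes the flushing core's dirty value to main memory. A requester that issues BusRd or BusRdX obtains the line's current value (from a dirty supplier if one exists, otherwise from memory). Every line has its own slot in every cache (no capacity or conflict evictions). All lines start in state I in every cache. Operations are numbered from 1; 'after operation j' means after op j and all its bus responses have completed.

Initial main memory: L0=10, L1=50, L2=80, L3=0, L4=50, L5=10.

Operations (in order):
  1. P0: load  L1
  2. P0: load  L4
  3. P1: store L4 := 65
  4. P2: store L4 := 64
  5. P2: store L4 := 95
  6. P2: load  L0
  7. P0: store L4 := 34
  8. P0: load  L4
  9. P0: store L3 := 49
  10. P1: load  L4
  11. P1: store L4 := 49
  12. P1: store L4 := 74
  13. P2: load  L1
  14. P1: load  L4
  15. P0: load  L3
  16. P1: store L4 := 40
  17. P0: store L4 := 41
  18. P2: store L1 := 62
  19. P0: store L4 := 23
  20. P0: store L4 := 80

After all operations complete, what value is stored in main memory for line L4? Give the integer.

step 1: P0: load  L1  ⟶  EII  (L1)  txn=BusRd  M[L1]=50
step 2: P0: load  L4  ⟶  EII  (L4)  txn=BusRd  M[L4]=50
step 3: P1: store L4 := 65  ⟶  IMI  (L4)  txn=BusRdX  M[L4]=50
step 4: P2: store L4 := 64  ⟶  IIM  (L4)  txn=BusRdX+Flush  M[L4]=65
step 5: P2: store L4 := 95  ⟶  IIM  (L4)  txn=∅  M[L4]=65
step 6: P2: load  L0  ⟶  IIE  (L0)  txn=BusRd  M[L0]=10
step 7: P0: store L4 := 34  ⟶  MII  (L4)  txn=BusRdX+Flush  M[L4]=95
step 8: P0: load  L4  ⟶  MII  (L4)  txn=∅  M[L4]=95
step 9: P0: store L3 := 49  ⟶  MII  (L3)  txn=BusRdX  M[L3]=0
step 10: P1: load  L4  ⟶  SSI  (L4)  txn=BusRd+Flush  M[L4]=34
step 11: P1: store L4 := 49  ⟶  IMI  (L4)  txn=BusUpgr  M[L4]=34
step 12: P1: store L4 := 74  ⟶  IMI  (L4)  txn=∅  M[L4]=34
step 13: P2: load  L1  ⟶  SIS  (L1)  txn=BusRd  M[L1]=50
step 14: P1: load  L4  ⟶  IMI  (L4)  txn=∅  M[L4]=34
step 15: P0: load  L3  ⟶  MII  (L3)  txn=∅  M[L3]=0
step 16: P1: store L4 := 40  ⟶  IMI  (L4)  txn=∅  M[L4]=34
step 17: P0: store L4 := 41  ⟶  MII  (L4)  txn=BusRdX+Flush  M[L4]=40
step 18: P2: store L1 := 62  ⟶  IIM  (L1)  txn=BusUpgr  M[L1]=50
step 19: P0: store L4 := 23  ⟶  MII  (L4)  txn=∅  M[L4]=40
step 20: P0: store L4 := 80  ⟶  MII  (L4)  txn=∅  M[L4]=40

memory[L4] = 40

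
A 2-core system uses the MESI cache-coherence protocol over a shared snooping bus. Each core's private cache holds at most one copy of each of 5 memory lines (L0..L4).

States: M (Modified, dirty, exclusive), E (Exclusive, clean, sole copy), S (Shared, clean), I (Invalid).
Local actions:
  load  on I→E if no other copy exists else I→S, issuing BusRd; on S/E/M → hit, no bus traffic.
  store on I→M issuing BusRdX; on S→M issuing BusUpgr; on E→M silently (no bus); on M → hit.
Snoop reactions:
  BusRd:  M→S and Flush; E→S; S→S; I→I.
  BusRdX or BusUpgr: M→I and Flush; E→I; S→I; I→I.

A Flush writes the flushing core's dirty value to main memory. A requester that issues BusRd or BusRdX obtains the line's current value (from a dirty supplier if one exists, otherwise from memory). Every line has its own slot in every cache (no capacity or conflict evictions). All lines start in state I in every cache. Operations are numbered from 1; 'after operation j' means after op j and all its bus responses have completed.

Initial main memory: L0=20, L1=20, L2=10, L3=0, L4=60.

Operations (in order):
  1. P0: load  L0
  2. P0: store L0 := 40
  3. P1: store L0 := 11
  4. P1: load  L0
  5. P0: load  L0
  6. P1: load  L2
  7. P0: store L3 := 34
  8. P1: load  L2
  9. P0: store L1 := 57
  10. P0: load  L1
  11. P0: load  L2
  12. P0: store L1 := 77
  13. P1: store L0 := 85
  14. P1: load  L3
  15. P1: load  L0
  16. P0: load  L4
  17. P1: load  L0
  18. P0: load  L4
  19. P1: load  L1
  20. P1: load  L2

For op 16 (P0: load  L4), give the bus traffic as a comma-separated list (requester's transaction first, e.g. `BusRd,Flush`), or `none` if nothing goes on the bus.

bus = BusRd

[1] P0: load  L0 | P0:E(20), P1:I | bus: BusRd
[2] P0: store L0 := 40 | P0:M(40), P1:I | bus: none
[3] P1: store L0 := 11 | P0:I, P1:M(11) | bus: BusRdX,Flush
[4] P1: load  L0 | P0:I, P1:M(11) | bus: none
[5] P0: load  L0 | P0:S(11), P1:S(11) | bus: BusRd,Flush
[6] P1: load  L2 | P0:I, P1:E(10) | bus: BusRd
[7] P0: store L3 := 34 | P0:M(34), P1:I | bus: BusRdX
[8] P1: load  L2 | P0:I, P1:E(10) | bus: none
[9] P0: store L1 := 57 | P0:M(57), P1:I | bus: BusRdX
[10] P0: load  L1 | P0:M(57), P1:I | bus: none
[11] P0: load  L2 | P0:S(10), P1:S(10) | bus: BusRd
[12] P0: store L1 := 77 | P0:M(77), P1:I | bus: none
[13] P1: store L0 := 85 | P0:I, P1:M(85) | bus: BusUpgr
[14] P1: load  L3 | P0:S(34), P1:S(34) | bus: BusRd,Flush
[15] P1: load  L0 | P0:I, P1:M(85) | bus: none
[16] P0: load  L4 | P0:E(60), P1:I | bus: BusRd
[17] P1: load  L0 | P0:I, P1:M(85) | bus: none
[18] P0: load  L4 | P0:E(60), P1:I | bus: none
[19] P1: load  L1 | P0:S(77), P1:S(77) | bus: BusRd,Flush
[20] P1: load  L2 | P0:S(10), P1:S(10) | bus: none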